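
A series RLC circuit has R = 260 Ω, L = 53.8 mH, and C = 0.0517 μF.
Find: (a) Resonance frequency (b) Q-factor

Step 1 — Resonance condition Im(Z)=0 gives ω₀ = 1/√(LC).
Step 2 — ω₀ = 1/√(0.0538·5.17e-08) = 1.896e+04 rad/s.
Step 3 — f₀ = ω₀/(2π) = 3018 Hz.
Step 4 — Series Q: Q = ω₀L/R = 1.896e+04·0.0538/260 = 3.923.

(a) f₀ = 3018 Hz  (b) Q = 3.923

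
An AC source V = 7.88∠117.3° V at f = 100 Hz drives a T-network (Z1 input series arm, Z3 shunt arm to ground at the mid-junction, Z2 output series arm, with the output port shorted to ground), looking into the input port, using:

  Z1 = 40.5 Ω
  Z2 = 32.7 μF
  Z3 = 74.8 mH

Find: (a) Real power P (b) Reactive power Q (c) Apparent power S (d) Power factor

Step 1 — Angular frequency: ω = 2π·f = 2π·100 = 628.3 rad/s.
Step 2 — Component impedances:
  Z1: Z = R = 40.5 Ω
  Z2: Z = 1/(jωC) = -j/(ω·C) = 0 - j48.67 Ω
  Z3: Z = jωL = j·628.3·0.0748 = 0 + j47 Ω
Step 3 — With the output port shorted to ground, the output series arm Z2 runs from the junction to ground; the shunt arm Z3 also runs from the junction to ground. They appear in parallel: Z3 || Z2 = 0 + j1367 Ω.
Step 4 — Series with input arm Z1: Z_in = Z1 + (Z3 || Z2) = 40.5 + j1367 Ω = 1368∠88.3° Ω.
Step 5 — Source phasor: V = 7.88∠117.3° V = -3.614 + j7.002 V.
Step 6 — Current: I = V / Z = 0.005039 + j0.002793 A = 0.005761∠29.0° A.
Step 7 — Complex power: S = V·I* = 0.001344 + j0.04537 VA.
Step 8 — Real power: P = Re(S) = 0.001344 W.
Step 9 — Reactive power: Q = Im(S) = 0.04537 VAR.
Step 10 — Apparent power: |S| = 0.04539 VA.
Step 11 — Power factor: PF = P/|S| = 0.02961 (lagging).

(a) P = 0.001344 W  (b) Q = 0.04537 VAR  (c) S = 0.04539 VA  (d) PF = 0.02961 (lagging)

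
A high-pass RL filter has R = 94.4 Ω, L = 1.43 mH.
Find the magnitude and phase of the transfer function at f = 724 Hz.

Step 1 — Angular frequency: ω = 2π·724 = 4549 rad/s.
Step 2 — Transfer function: H(jω) = jωL/(R + jωL).
Step 3 — Numerator jωL = j·6.505; denominator R + jωL = 94.4 + j6.505.
Step 4 — H = 0.004726 + j0.06858.
Step 5 — Magnitude: |H| = 0.06875 (-23.3 dB); phase: φ = 86.1°.

|H| = 0.06875 (-23.3 dB), φ = 86.1°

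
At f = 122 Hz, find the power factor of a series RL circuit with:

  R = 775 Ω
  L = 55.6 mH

Step 1 — Angular frequency: ω = 2π·f = 2π·122 = 766.5 rad/s.
Step 2 — Component impedances:
  R: Z = R = 775 Ω
  L: Z = jωL = j·766.5·0.0556 = 0 + j42.62 Ω
Step 3 — Series combination: Z_total = R + L = 775 + j42.62 Ω = 776.2∠3.1° Ω.
Step 4 — Power factor: PF = cos(φ) = Re(Z)/|Z| = 775/776.2 = 0.9985.
Step 5 — Type: Im(Z) = 42.62 ⇒ lagging (phase φ = 3.1°).

PF = 0.9985 (lagging, φ = 3.1°)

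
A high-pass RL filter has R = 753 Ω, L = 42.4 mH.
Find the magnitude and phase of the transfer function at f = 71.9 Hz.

Step 1 — Angular frequency: ω = 2π·71.9 = 451.8 rad/s.
Step 2 — Transfer function: H(jω) = jωL/(R + jωL).
Step 3 — Numerator jωL = j·19.15; denominator R + jωL = 753 + j19.15.
Step 4 — H = 0.0006467 + j0.02542.
Step 5 — Magnitude: |H| = 0.02543 (-31.9 dB); phase: φ = 88.5°.

|H| = 0.02543 (-31.9 dB), φ = 88.5°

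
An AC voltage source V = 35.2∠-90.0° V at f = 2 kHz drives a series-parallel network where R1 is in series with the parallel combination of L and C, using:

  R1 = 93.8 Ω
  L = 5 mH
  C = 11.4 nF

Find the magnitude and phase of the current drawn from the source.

Step 1 — Angular frequency: ω = 2π·f = 2π·2000 = 1.257e+04 rad/s.
Step 2 — Component impedances:
  R1: Z = R = 93.8 Ω
  L: Z = jωL = j·1.257e+04·0.005 = 0 + j62.83 Ω
  C: Z = 1/(jωC) = -j/(ω·C) = 0 - j6980 Ω
Step 3 — Parallel branch: L || C = 1/(1/L + 1/C) = 0 + j63.4 Ω.
Step 4 — Series with R1: Z_total = R1 + (L || C) = 93.8 + j63.4 Ω = 113.2∠34.1° Ω.
Step 5 — Source phasor: V = 35.2∠-90.0° V = 0 - j35.2 V.
Step 6 — Ohm's law: I = V / Z_total = (0 - j35.2) / (93.8 + j63.4) = -0.1741 - j0.2576 A.
Step 7 — Convert to polar: |I| = 0.3109 A, ∠I = -124.1°.

I = 0.3109∠-124.1° A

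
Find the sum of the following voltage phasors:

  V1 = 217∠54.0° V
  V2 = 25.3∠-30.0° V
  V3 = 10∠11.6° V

Step 1 — Convert each phasor to rectangular form:
  V1 = 217·(cos(54.0°) + j·sin(54.0°)) = 127.5 + j175.6 V
  V2 = 25.3·(cos(-30.0°) + j·sin(-30.0°)) = 21.91 - j12.65 V
  V3 = 10·(cos(11.6°) + j·sin(11.6°)) = 9.796 + j2.011 V
Step 2 — Sum components: V_total = 159.3 + j164.9 V.
Step 3 — Convert to polar: |V_total| = 229.3 V, ∠V_total = 46.0°.

V_total = 229.3∠46.0° V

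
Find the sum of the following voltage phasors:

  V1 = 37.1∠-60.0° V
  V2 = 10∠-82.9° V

Step 1 — Convert each phasor to rectangular form:
  V1 = 37.1·(cos(-60.0°) + j·sin(-60.0°)) = 18.55 - j32.13 V
  V2 = 10·(cos(-82.9°) + j·sin(-82.9°)) = 1.236 - j9.923 V
Step 2 — Sum components: V_total = 19.79 - j42.05 V.
Step 3 — Convert to polar: |V_total| = 46.48 V, ∠V_total = -64.8°.

V_total = 46.48∠-64.8° V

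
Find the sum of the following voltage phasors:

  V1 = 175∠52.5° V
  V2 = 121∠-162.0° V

Step 1 — Convert each phasor to rectangular form:
  V1 = 175·(cos(52.5°) + j·sin(52.5°)) = 106.5 + j138.8 V
  V2 = 121·(cos(-162.0°) + j·sin(-162.0°)) = -115.1 - j37.39 V
Step 2 — Sum components: V_total = -8.545 + j101.4 V.
Step 3 — Convert to polar: |V_total| = 101.8 V, ∠V_total = 94.8°.

V_total = 101.8∠94.8° V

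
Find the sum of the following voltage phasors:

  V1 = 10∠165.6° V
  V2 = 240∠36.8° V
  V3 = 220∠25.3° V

Step 1 — Convert each phasor to rectangular form:
  V1 = 10·(cos(165.6°) + j·sin(165.6°)) = -9.686 + j2.487 V
  V2 = 240·(cos(36.8°) + j·sin(36.8°)) = 192.2 + j143.8 V
  V3 = 220·(cos(25.3°) + j·sin(25.3°)) = 198.9 + j94.02 V
Step 2 — Sum components: V_total = 381.4 + j240.3 V.
Step 3 — Convert to polar: |V_total| = 450.8 V, ∠V_total = 32.2°.

V_total = 450.8∠32.2° V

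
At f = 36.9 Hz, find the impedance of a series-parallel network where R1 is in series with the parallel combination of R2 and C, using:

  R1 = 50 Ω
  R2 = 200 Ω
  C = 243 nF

Step 1 — Angular frequency: ω = 2π·f = 2π·36.9 = 231.8 rad/s.
Step 2 — Component impedances:
  R1: Z = R = 50 Ω
  R2: Z = R = 200 Ω
  C: Z = 1/(jωC) = -j/(ω·C) = 0 - j1.775e+04 Ω
Step 3 — Parallel branch: R2 || C = 1/(1/R2 + 1/C) = 200 - j2.253 Ω.
Step 4 — Series with R1: Z_total = R1 + (R2 || C) = 250 - j2.253 Ω = 250∠-0.5° Ω.

Z = 250 - j2.253 Ω = 250∠-0.5° Ω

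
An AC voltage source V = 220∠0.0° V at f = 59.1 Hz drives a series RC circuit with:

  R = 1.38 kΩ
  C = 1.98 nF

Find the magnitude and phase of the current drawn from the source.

Step 1 — Angular frequency: ω = 2π·f = 2π·59.1 = 371.3 rad/s.
Step 2 — Component impedances:
  R: Z = R = 1380 Ω
  C: Z = 1/(jωC) = -j/(ω·C) = 0 - j1.36e+06 Ω
Step 3 — Series combination: Z_total = R + C = 1380 - j1.36e+06 Ω = 1.36e+06∠-89.9° Ω.
Step 4 — Source phasor: V = 220∠0.0° V = 220 V.
Step 5 — Ohm's law: I = V / Z_total = (220) / (1380 - j1.36e+06) = 1.641e-07 + j0.0001618 A.
Step 6 — Convert to polar: |I| = 0.0001618 A, ∠I = 89.9°.

I = 0.0001618∠89.9° A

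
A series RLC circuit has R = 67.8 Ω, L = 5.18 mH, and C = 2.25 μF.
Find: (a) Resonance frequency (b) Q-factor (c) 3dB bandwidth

Step 1 — Resonance condition Im(Z)=0 gives ω₀ = 1/√(LC).
Step 2 — ω₀ = 1/√(0.00518·2.25e-06) = 9263 rad/s.
Step 3 — f₀ = ω₀/(2π) = 1474 Hz.
Step 4 — Series Q: Q = ω₀L/R = 9263·0.00518/67.8 = 0.7077.
Step 5 — 3dB bandwidth: Δω = ω₀/Q = 1.309e+04 rad/s; BW = Δω/(2π) = 2083 Hz.

(a) f₀ = 1474 Hz  (b) Q = 0.7077  (c) BW = 2083 Hz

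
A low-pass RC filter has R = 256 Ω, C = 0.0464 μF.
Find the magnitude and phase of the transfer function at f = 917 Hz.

Step 1 — Angular frequency: ω = 2π·917 = 5762 rad/s.
Step 2 — Transfer function: H(jω) = 1/(1 + jωRC).
Step 3 — Denominator: 1 + jωRC = 1 + j·5762·256·4.64e-08 = 1 + j0.06844.
Step 4 — H = 0.9953 - j0.06812.
Step 5 — Magnitude: |H| = 0.9977 (-0.0 dB); phase: φ = -3.9°.

|H| = 0.9977 (-0.0 dB), φ = -3.9°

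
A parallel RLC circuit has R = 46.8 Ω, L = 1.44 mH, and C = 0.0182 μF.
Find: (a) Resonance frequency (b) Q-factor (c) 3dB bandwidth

Step 1 — Resonance: ω₀ = 1/√(LC) = 1/√(0.00144·1.82e-08) = 1.953e+05 rad/s.
Step 2 — f₀ = ω₀/(2π) = 3.109e+04 Hz.
Step 3 — Parallel Q: Q = R/(ω₀L) = 46.8/(1.953e+05·0.00144) = 0.1664.
Step 4 — Bandwidth: Δω = ω₀/Q = 1.174e+06 rad/s; BW = Δω/(2π) = 1.869e+05 Hz.

(a) f₀ = 3.109e+04 Hz  (b) Q = 0.1664  (c) BW = 1.869e+05 Hz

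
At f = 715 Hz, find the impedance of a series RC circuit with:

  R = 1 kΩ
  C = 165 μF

Step 1 — Angular frequency: ω = 2π·f = 2π·715 = 4492 rad/s.
Step 2 — Component impedances:
  R: Z = R = 1000 Ω
  C: Z = 1/(jωC) = -j/(ω·C) = 0 - j1.349 Ω
Step 3 — Series combination: Z_total = R + C = 1000 - j1.349 Ω = 1000∠-0.1° Ω.

Z = 1000 - j1.349 Ω = 1000∠-0.1° Ω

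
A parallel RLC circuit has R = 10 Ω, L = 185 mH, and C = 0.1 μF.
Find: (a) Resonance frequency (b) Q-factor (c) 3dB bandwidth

Step 1 — Resonance: ω₀ = 1/√(LC) = 1/√(0.185·1e-07) = 7352 rad/s.
Step 2 — f₀ = ω₀/(2π) = 1170 Hz.
Step 3 — Parallel Q: Q = R/(ω₀L) = 10/(7352·0.185) = 0.007352.
Step 4 — Bandwidth: Δω = ω₀/Q = 1e+06 rad/s; BW = Δω/(2π) = 1.592e+05 Hz.

(a) f₀ = 1170 Hz  (b) Q = 0.007352  (c) BW = 1.592e+05 Hz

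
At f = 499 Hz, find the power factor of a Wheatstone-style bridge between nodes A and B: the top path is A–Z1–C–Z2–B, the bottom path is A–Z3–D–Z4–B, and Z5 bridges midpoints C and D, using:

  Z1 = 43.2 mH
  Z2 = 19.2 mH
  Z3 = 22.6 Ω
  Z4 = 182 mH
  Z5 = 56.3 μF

Step 1 — Angular frequency: ω = 2π·f = 2π·499 = 3135 rad/s.
Step 2 — Component impedances:
  Z1: Z = jωL = j·3135·0.0432 = 0 + j135.4 Ω
  Z2: Z = jωL = j·3135·0.0192 = 0 + j60.2 Ω
  Z3: Z = R = 22.6 Ω
  Z4: Z = jωL = j·3135·0.182 = 0 + j570.6 Ω
  Z5: Z = 1/(jωC) = -j/(ω·C) = 0 - j5.665 Ω
Step 3 — Bridge requires nodal analysis (the Z5 bridge couples midpoints C and D, so the two paths cannot be reduced to a simple series/parallel combination). Setting node B to ground and injecting 1 A at node A, the 3-node admittance system at A, C, D solves to V_A = Z_AB = 23.72 + j53.7 Ω = 58.71∠66.2° Ω.
Step 4 — Power factor: PF = cos(φ) = Re(Z)/|Z| = 23.72/58.71 = 0.404.
Step 5 — Type: Im(Z) = 53.7 ⇒ lagging (phase φ = 66.2°).

PF = 0.404 (lagging, φ = 66.2°)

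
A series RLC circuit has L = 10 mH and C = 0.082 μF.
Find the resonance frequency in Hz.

Step 1 — Resonance condition Im(Z)=0 gives ω₀ = 1/√(LC).
Step 2 — ω₀ = 1/√(0.01·8.2e-08) = 3.492e+04 rad/s.
Step 3 — f₀ = ω₀/(2π) = 5558 Hz.

f₀ = 5558 Hz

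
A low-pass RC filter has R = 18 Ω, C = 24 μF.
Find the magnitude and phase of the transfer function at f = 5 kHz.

Step 1 — Angular frequency: ω = 2π·5000 = 3.142e+04 rad/s.
Step 2 — Transfer function: H(jω) = 1/(1 + jωRC).
Step 3 — Denominator: 1 + jωRC = 1 + j·3.142e+04·18·2.4e-05 = 1 + j13.57.
Step 4 — H = 0.0054 - j0.07328.
Step 5 — Magnitude: |H| = 0.07348 (-22.7 dB); phase: φ = -85.8°.

|H| = 0.07348 (-22.7 dB), φ = -85.8°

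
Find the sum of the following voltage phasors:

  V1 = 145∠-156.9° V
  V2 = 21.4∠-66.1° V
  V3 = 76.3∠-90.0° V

Step 1 — Convert each phasor to rectangular form:
  V1 = 145·(cos(-156.9°) + j·sin(-156.9°)) = -133.4 - j56.89 V
  V2 = 21.4·(cos(-66.1°) + j·sin(-66.1°)) = 8.67 - j19.57 V
  V3 = 76.3·(cos(-90.0°) + j·sin(-90.0°)) = 0 - j76.3 V
Step 2 — Sum components: V_total = -124.7 - j152.8 V.
Step 3 — Convert to polar: |V_total| = 197.2 V, ∠V_total = -129.2°.

V_total = 197.2∠-129.2° V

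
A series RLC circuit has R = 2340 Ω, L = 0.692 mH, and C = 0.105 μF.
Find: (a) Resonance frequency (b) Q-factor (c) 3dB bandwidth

Step 1 — Resonance: ω₀ = 1/√(LC) = 1/√(0.000692·1.05e-07) = 1.173e+05 rad/s.
Step 2 — f₀ = ω₀/(2π) = 1.867e+04 Hz.
Step 3 — Series Q: Q = ω₀L/R = 1.173e+05·0.000692/2340 = 0.03469.
Step 4 — Bandwidth: Δω = ω₀/Q = 3.382e+06 rad/s; BW = Δω/(2π) = 5.382e+05 Hz.

(a) f₀ = 1.867e+04 Hz  (b) Q = 0.03469  (c) BW = 5.382e+05 Hz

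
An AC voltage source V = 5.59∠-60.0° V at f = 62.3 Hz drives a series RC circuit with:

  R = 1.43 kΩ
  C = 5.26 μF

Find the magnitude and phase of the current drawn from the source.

Step 1 — Angular frequency: ω = 2π·f = 2π·62.3 = 391.4 rad/s.
Step 2 — Component impedances:
  R: Z = R = 1430 Ω
  C: Z = 1/(jωC) = -j/(ω·C) = 0 - j485.7 Ω
Step 3 — Series combination: Z_total = R + C = 1430 - j485.7 Ω = 1510∠-18.8° Ω.
Step 4 — Source phasor: V = 5.59∠-60.0° V = 2.795 - j4.841 V.
Step 5 — Ohm's law: I = V / Z_total = (2.795 - j4.841) / (1430 - j485.7) = 0.002783 - j0.00244 A.
Step 6 — Convert to polar: |I| = 0.003701 A, ∠I = -41.2°.

I = 0.003701∠-41.2° A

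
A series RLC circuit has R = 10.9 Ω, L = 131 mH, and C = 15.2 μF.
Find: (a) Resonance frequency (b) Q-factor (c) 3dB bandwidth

Step 1 — Resonance: ω₀ = 1/√(LC) = 1/√(0.131·1.52e-05) = 708.7 rad/s.
Step 2 — f₀ = ω₀/(2π) = 112.8 Hz.
Step 3 — Series Q: Q = ω₀L/R = 708.7·0.131/10.9 = 8.517.
Step 4 — Bandwidth: Δω = ω₀/Q = 83.21 rad/s; BW = Δω/(2π) = 13.24 Hz.

(a) f₀ = 112.8 Hz  (b) Q = 8.517  (c) BW = 13.24 Hz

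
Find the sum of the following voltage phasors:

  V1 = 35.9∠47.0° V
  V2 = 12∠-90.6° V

Step 1 — Convert each phasor to rectangular form:
  V1 = 35.9·(cos(47.0°) + j·sin(47.0°)) = 24.48 + j26.26 V
  V2 = 12·(cos(-90.6°) + j·sin(-90.6°)) = -0.1257 - j12 V
Step 2 — Sum components: V_total = 24.36 + j14.26 V.
Step 3 — Convert to polar: |V_total| = 28.22 V, ∠V_total = 30.3°.

V_total = 28.22∠30.3° V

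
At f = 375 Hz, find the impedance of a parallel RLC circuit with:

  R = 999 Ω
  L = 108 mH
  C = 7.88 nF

Step 1 — Angular frequency: ω = 2π·f = 2π·375 = 2356 rad/s.
Step 2 — Component impedances:
  R: Z = R = 999 Ω
  L: Z = jωL = j·2356·0.108 = 0 + j254.5 Ω
  C: Z = 1/(jωC) = -j/(ω·C) = 0 - j5.386e+04 Ω
Step 3 — Parallel combination: 1/Z_total = 1/R + 1/L + 1/C; Z_total = 61.41 + j240 Ω = 247.7∠75.6° Ω.

Z = 61.41 + j240 Ω = 247.7∠75.6° Ω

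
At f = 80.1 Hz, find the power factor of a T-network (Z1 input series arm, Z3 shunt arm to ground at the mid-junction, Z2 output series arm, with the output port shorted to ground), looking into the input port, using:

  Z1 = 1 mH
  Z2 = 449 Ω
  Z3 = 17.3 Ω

Step 1 — Angular frequency: ω = 2π·f = 2π·80.1 = 503.3 rad/s.
Step 2 — Component impedances:
  Z1: Z = jωL = j·503.3·0.001 = 0 + j0.5033 Ω
  Z2: Z = R = 449 Ω
  Z3: Z = R = 17.3 Ω
Step 3 — With the output port shorted to ground, the output series arm Z2 runs from the junction to ground; the shunt arm Z3 also runs from the junction to ground. They appear in parallel: Z3 || Z2 = 16.66 Ω.
Step 4 — Series with input arm Z1: Z_in = Z1 + (Z3 || Z2) = 16.66 + j0.5033 Ω = 16.67∠1.7° Ω.
Step 5 — Power factor: PF = cos(φ) = Re(Z)/|Z| = 16.658/16.666 = 0.9995.
Step 6 — Type: Im(Z) = 0.5033 ⇒ lagging (phase φ = 1.7°).

PF = 0.9995 (lagging, φ = 1.7°)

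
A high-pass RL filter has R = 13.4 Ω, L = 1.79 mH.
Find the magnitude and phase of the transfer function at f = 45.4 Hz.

Step 1 — Angular frequency: ω = 2π·45.4 = 285.3 rad/s.
Step 2 — Transfer function: H(jω) = jωL/(R + jωL).
Step 3 — Numerator jωL = j·0.5106; denominator R + jωL = 13.4 + j0.5106.
Step 4 — H = 0.00145 + j0.03805.
Step 5 — Magnitude: |H| = 0.03808 (-28.4 dB); phase: φ = 87.8°.

|H| = 0.03808 (-28.4 dB), φ = 87.8°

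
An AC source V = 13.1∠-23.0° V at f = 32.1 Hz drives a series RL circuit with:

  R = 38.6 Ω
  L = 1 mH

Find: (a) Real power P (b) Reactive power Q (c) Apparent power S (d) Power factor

Step 1 — Angular frequency: ω = 2π·f = 2π·32.1 = 201.7 rad/s.
Step 2 — Component impedances:
  R: Z = R = 38.6 Ω
  L: Z = jωL = j·201.7·0.001 = 0 + j0.2017 Ω
Step 3 — Series combination: Z_total = R + L = 38.6 + j0.2017 Ω = 38.6∠0.3° Ω.
Step 4 — Source phasor: V = 13.1∠-23.0° V = 12.06 - j5.119 V.
Step 5 — Current: I = V / Z = 0.3117 - j0.1342 A = 0.3394∠-23.3° A.
Step 6 — Complex power: S = V·I* = 4.446 + j0.02323 VA.
Step 7 — Real power: P = Re(S) = 4.446 W.
Step 8 — Reactive power: Q = Im(S) = 0.02323 VAR.
Step 9 — Apparent power: |S| = 4.446 VA.
Step 10 — Power factor: PF = P/|S| = 1 (lagging).

(a) P = 4.446 W  (b) Q = 0.02323 VAR  (c) S = 4.446 VA  (d) PF = 1 (lagging)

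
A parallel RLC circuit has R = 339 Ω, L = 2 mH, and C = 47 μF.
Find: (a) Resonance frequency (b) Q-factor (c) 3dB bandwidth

Step 1 — Resonance: ω₀ = 1/√(LC) = 1/√(0.002·4.7e-05) = 3262 rad/s.
Step 2 — f₀ = ω₀/(2π) = 519.1 Hz.
Step 3 — Parallel Q: Q = R/(ω₀L) = 339/(3262·0.002) = 51.97.
Step 4 — Bandwidth: Δω = ω₀/Q = 62.76 rad/s; BW = Δω/(2π) = 9.989 Hz.

(a) f₀ = 519.1 Hz  (b) Q = 51.97  (c) BW = 9.989 Hz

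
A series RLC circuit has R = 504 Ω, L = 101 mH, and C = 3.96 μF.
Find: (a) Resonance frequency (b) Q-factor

Step 1 — Resonance condition Im(Z)=0 gives ω₀ = 1/√(LC).
Step 2 — ω₀ = 1/√(0.101·3.96e-06) = 1581 rad/s.
Step 3 — f₀ = ω₀/(2π) = 251.7 Hz.
Step 4 — Series Q: Q = ω₀L/R = 1581·0.101/504 = 0.3169.

(a) f₀ = 251.7 Hz  (b) Q = 0.3169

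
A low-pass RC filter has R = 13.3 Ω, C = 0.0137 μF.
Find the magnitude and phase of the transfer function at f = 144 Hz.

Step 1 — Angular frequency: ω = 2π·144 = 904.8 rad/s.
Step 2 — Transfer function: H(jω) = 1/(1 + jωRC).
Step 3 — Denominator: 1 + jωRC = 1 + j·904.8·13.3·1.37e-08 = 1 + j0.0001649.
Step 4 — H = 1 - j0.0001649.
Step 5 — Magnitude: |H| = 1 (-0.0 dB); phase: φ = -0.0°.

|H| = 1 (-0.0 dB), φ = -0.0°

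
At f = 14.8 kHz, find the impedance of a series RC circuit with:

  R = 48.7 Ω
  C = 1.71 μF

Step 1 — Angular frequency: ω = 2π·f = 2π·1.48e+04 = 9.299e+04 rad/s.
Step 2 — Component impedances:
  R: Z = R = 48.7 Ω
  C: Z = 1/(jωC) = -j/(ω·C) = 0 - j6.289 Ω
Step 3 — Series combination: Z_total = R + C = 48.7 - j6.289 Ω = 49.1∠-7.4° Ω.

Z = 48.7 - j6.289 Ω = 49.1∠-7.4° Ω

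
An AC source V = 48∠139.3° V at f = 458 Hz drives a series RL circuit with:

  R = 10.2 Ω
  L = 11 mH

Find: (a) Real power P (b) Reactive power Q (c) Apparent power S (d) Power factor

Step 1 — Angular frequency: ω = 2π·f = 2π·458 = 2878 rad/s.
Step 2 — Component impedances:
  R: Z = R = 10.2 Ω
  L: Z = jωL = j·2878·0.011 = 0 + j31.65 Ω
Step 3 — Series combination: Z_total = R + L = 10.2 + j31.65 Ω = 33.26∠72.1° Ω.
Step 4 — Source phasor: V = 48∠139.3° V = -36.39 + j31.3 V.
Step 5 — Current: I = V / Z = 0.5602 + j1.33 A = 1.443∠67.2° A.
Step 6 — Complex power: S = V·I* = 21.25 + j65.94 VA.
Step 7 — Real power: P = Re(S) = 21.25 W.
Step 8 — Reactive power: Q = Im(S) = 65.94 VAR.
Step 9 — Apparent power: |S| = 69.28 VA.
Step 10 — Power factor: PF = P/|S| = 0.3067 (lagging).

(a) P = 21.25 W  (b) Q = 65.94 VAR  (c) S = 69.28 VA  (d) PF = 0.3067 (lagging)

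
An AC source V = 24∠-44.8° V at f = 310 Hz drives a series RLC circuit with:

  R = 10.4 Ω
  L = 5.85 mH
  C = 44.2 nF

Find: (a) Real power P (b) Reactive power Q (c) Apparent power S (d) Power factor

Step 1 — Angular frequency: ω = 2π·f = 2π·310 = 1948 rad/s.
Step 2 — Component impedances:
  R: Z = R = 10.4 Ω
  L: Z = jωL = j·1948·0.00585 = 0 + j11.39 Ω
  C: Z = 1/(jωC) = -j/(ω·C) = 0 - j1.162e+04 Ω
Step 3 — Series combination: Z_total = R + L + C = 10.4 - j1.16e+04 Ω = 1.16e+04∠-89.9° Ω.
Step 4 — Source phasor: V = 24∠-44.8° V = 17.03 - j16.91 V.
Step 5 — Current: I = V / Z = 0.001459 + j0.001466 A = 0.002068∠45.1° A.
Step 6 — Complex power: S = V·I* = 4.449e-05 - j0.04964 VA.
Step 7 — Real power: P = Re(S) = 4.449e-05 W.
Step 8 — Reactive power: Q = Im(S) = -0.04964 VAR.
Step 9 — Apparent power: |S| = 0.04964 VA.
Step 10 — Power factor: PF = P/|S| = 0.0008962 (leading).

(a) P = 4.449e-05 W  (b) Q = -0.04964 VAR  (c) S = 0.04964 VA  (d) PF = 0.0008962 (leading)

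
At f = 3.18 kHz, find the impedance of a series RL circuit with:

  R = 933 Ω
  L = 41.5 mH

Step 1 — Angular frequency: ω = 2π·f = 2π·3180 = 1.998e+04 rad/s.
Step 2 — Component impedances:
  R: Z = R = 933 Ω
  L: Z = jωL = j·1.998e+04·0.0415 = 0 + j829.2 Ω
Step 3 — Series combination: Z_total = R + L = 933 + j829.2 Ω = 1248∠41.6° Ω.

Z = 933 + j829.2 Ω = 1248∠41.6° Ω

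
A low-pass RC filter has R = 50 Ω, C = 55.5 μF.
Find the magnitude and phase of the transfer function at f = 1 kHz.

Step 1 — Angular frequency: ω = 2π·1000 = 6283 rad/s.
Step 2 — Transfer function: H(jω) = 1/(1 + jωRC).
Step 3 — Denominator: 1 + jωRC = 1 + j·6283·50·5.55e-05 = 1 + j17.44.
Step 4 — H = 0.003279 - j0.05717.
Step 5 — Magnitude: |H| = 0.05726 (-24.8 dB); phase: φ = -86.7°.

|H| = 0.05726 (-24.8 dB), φ = -86.7°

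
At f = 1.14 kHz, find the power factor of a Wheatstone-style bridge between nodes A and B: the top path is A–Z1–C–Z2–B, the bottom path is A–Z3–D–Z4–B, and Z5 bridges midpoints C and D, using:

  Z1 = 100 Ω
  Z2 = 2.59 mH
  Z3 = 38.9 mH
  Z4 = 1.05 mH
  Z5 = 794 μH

Step 1 — Angular frequency: ω = 2π·f = 2π·1140 = 7163 rad/s.
Step 2 — Component impedances:
  Z1: Z = R = 100 Ω
  Z2: Z = jωL = j·7163·0.00259 = 0 + j18.55 Ω
  Z3: Z = jωL = j·7163·0.0389 = 0 + j278.6 Ω
  Z4: Z = jωL = j·7163·0.00105 = 0 + j7.521 Ω
  Z5: Z = jωL = j·7163·0.000794 = 0 + j5.687 Ω
Step 3 — Bridge requires nodal analysis (the Z5 bridge couples midpoints C and D, so the two paths cannot be reduced to a simple series/parallel combination). Setting node B to ground and injecting 1 A at node A, the 3-node admittance system at A, C, D solves to V_A = Z_AB = 86.85 + j38.33 Ω = 94.93∠23.8° Ω.
Step 4 — Power factor: PF = cos(φ) = Re(Z)/|Z| = 86.85/94.93 = 0.9149.
Step 5 — Type: Im(Z) = 38.33 ⇒ lagging (phase φ = 23.8°).

PF = 0.9149 (lagging, φ = 23.8°)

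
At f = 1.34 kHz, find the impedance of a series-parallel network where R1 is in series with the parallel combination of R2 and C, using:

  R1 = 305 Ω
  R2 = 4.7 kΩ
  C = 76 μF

Step 1 — Angular frequency: ω = 2π·f = 2π·1340 = 8419 rad/s.
Step 2 — Component impedances:
  R1: Z = R = 305 Ω
  R2: Z = R = 4700 Ω
  C: Z = 1/(jωC) = -j/(ω·C) = 0 - j1.563 Ω
Step 3 — Parallel branch: R2 || C = 1/(1/R2 + 1/C) = 0.0005196 - j1.563 Ω.
Step 4 — Series with R1: Z_total = R1 + (R2 || C) = 305 - j1.563 Ω = 305∠-0.3° Ω.

Z = 305 - j1.563 Ω = 305∠-0.3° Ω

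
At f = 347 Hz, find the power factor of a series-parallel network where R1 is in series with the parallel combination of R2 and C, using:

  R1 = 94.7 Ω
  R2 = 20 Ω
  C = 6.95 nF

Step 1 — Angular frequency: ω = 2π·f = 2π·347 = 2180 rad/s.
Step 2 — Component impedances:
  R1: Z = R = 94.7 Ω
  R2: Z = R = 20 Ω
  C: Z = 1/(jωC) = -j/(ω·C) = 0 - j6.599e+04 Ω
Step 3 — Parallel branch: R2 || C = 1/(1/R2 + 1/C) = 20 - j0.006061 Ω.
Step 4 — Series with R1: Z_total = R1 + (R2 || C) = 114.7 - j0.006061 Ω = 114.7∠-0.0° Ω.
Step 5 — Power factor: PF = cos(φ) = Re(Z)/|Z| = 114.7/114.7 = 1.
Step 6 — Type: Im(Z) = -0.006061 ⇒ leading (phase φ = -0.0°).

PF = 1 (leading, φ = -0.0°)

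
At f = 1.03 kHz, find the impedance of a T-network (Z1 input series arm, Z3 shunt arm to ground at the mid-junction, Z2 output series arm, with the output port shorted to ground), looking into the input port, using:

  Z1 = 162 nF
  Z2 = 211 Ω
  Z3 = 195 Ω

Step 1 — Angular frequency: ω = 2π·f = 2π·1030 = 6472 rad/s.
Step 2 — Component impedances:
  Z1: Z = 1/(jωC) = -j/(ω·C) = 0 - j953.8 Ω
  Z2: Z = R = 211 Ω
  Z3: Z = R = 195 Ω
Step 3 — With the output port shorted to ground, the output series arm Z2 runs from the junction to ground; the shunt arm Z3 also runs from the junction to ground. They appear in parallel: Z3 || Z2 = 101.3 Ω.
Step 4 — Series with input arm Z1: Z_in = Z1 + (Z3 || Z2) = 101.3 - j953.8 Ω = 959.2∠-83.9° Ω.

Z = 101.3 - j953.8 Ω = 959.2∠-83.9° Ω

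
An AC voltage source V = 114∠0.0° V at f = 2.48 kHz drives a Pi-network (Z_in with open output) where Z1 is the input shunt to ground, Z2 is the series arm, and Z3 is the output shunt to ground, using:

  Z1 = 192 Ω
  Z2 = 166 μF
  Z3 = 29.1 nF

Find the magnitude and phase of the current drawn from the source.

Step 1 — Angular frequency: ω = 2π·f = 2π·2480 = 1.558e+04 rad/s.
Step 2 — Component impedances:
  Z1: Z = R = 192 Ω
  Z2: Z = 1/(jωC) = -j/(ω·C) = 0 - j0.3866 Ω
  Z3: Z = 1/(jωC) = -j/(ω·C) = 0 - j2205 Ω
Step 3 — With open output, the series arm Z2 and the output shunt Z3 appear in series to ground: Z2 + Z3 = 0 - j2206 Ω.
Step 4 — Parallel with input shunt Z1: Z_in = Z1 || (Z2 + Z3) = 190.6 - j16.59 Ω = 191.3∠-5.0° Ω.
Step 5 — Source phasor: V = 114∠0.0° V = 114 V.
Step 6 — Ohm's law: I = V / Z_total = (114) / (190.6 - j16.59) = 0.5938 + j0.05168 A.
Step 7 — Convert to polar: |I| = 0.596 A, ∠I = 5.0°.

I = 0.596∠5.0° A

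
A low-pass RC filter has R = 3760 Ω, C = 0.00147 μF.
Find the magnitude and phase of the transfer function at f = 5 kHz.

Step 1 — Angular frequency: ω = 2π·5000 = 3.142e+04 rad/s.
Step 2 — Transfer function: H(jω) = 1/(1 + jωRC).
Step 3 — Denominator: 1 + jωRC = 1 + j·3.142e+04·3760·1.47e-09 = 1 + j0.1736.
Step 4 — H = 0.9707 - j0.1686.
Step 5 — Magnitude: |H| = 0.9853 (-0.1 dB); phase: φ = -9.9°.

|H| = 0.9853 (-0.1 dB), φ = -9.9°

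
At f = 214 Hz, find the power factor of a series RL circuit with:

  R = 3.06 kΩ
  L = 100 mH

Step 1 — Angular frequency: ω = 2π·f = 2π·214 = 1345 rad/s.
Step 2 — Component impedances:
  R: Z = R = 3060 Ω
  L: Z = jωL = j·1345·0.1 = 0 + j134.5 Ω
Step 3 — Series combination: Z_total = R + L = 3060 + j134.5 Ω = 3063∠2.5° Ω.
Step 4 — Power factor: PF = cos(φ) = Re(Z)/|Z| = 3060/3063 = 0.999.
Step 5 — Type: Im(Z) = 134.5 ⇒ lagging (phase φ = 2.5°).

PF = 0.999 (lagging, φ = 2.5°)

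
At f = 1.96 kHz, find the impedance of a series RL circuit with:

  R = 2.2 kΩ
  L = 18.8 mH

Step 1 — Angular frequency: ω = 2π·f = 2π·1960 = 1.232e+04 rad/s.
Step 2 — Component impedances:
  R: Z = R = 2200 Ω
  L: Z = jωL = j·1.232e+04·0.0188 = 0 + j231.5 Ω
Step 3 — Series combination: Z_total = R + L = 2200 + j231.5 Ω = 2212∠6.0° Ω.

Z = 2200 + j231.5 Ω = 2212∠6.0° Ω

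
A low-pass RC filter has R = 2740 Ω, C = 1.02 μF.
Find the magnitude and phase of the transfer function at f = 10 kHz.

Step 1 — Angular frequency: ω = 2π·1e+04 = 6.283e+04 rad/s.
Step 2 — Transfer function: H(jω) = 1/(1 + jωRC).
Step 3 — Denominator: 1 + jωRC = 1 + j·6.283e+04·2740·1.02e-06 = 1 + j175.6.
Step 4 — H = 3.243e-05 - j0.005694.
Step 5 — Magnitude: |H| = 0.005695 (-44.9 dB); phase: φ = -89.7°.

|H| = 0.005695 (-44.9 dB), φ = -89.7°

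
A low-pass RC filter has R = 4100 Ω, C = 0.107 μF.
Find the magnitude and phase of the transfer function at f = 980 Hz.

Step 1 — Angular frequency: ω = 2π·980 = 6158 rad/s.
Step 2 — Transfer function: H(jω) = 1/(1 + jωRC).
Step 3 — Denominator: 1 + jωRC = 1 + j·6158·4100·1.07e-07 = 1 + j2.701.
Step 4 — H = 0.1205 - j0.3256.
Step 5 — Magnitude: |H| = 0.3472 (-9.2 dB); phase: φ = -69.7°.

|H| = 0.3472 (-9.2 dB), φ = -69.7°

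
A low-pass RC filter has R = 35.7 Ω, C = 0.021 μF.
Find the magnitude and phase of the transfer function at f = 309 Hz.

Step 1 — Angular frequency: ω = 2π·309 = 1942 rad/s.
Step 2 — Transfer function: H(jω) = 1/(1 + jωRC).
Step 3 — Denominator: 1 + jωRC = 1 + j·1942·35.7·2.1e-08 = 1 + j0.001456.
Step 4 — H = 1 - j0.001456.
Step 5 — Magnitude: |H| = 1 (-0.0 dB); phase: φ = -0.1°.

|H| = 1 (-0.0 dB), φ = -0.1°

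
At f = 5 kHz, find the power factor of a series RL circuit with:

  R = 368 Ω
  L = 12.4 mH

Step 1 — Angular frequency: ω = 2π·f = 2π·5000 = 3.142e+04 rad/s.
Step 2 — Component impedances:
  R: Z = R = 368 Ω
  L: Z = jωL = j·3.142e+04·0.0124 = 0 + j389.6 Ω
Step 3 — Series combination: Z_total = R + L = 368 + j389.6 Ω = 535.9∠46.6° Ω.
Step 4 — Power factor: PF = cos(φ) = Re(Z)/|Z| = 368/535.9 = 0.6867.
Step 5 — Type: Im(Z) = 389.6 ⇒ lagging (phase φ = 46.6°).

PF = 0.6867 (lagging, φ = 46.6°)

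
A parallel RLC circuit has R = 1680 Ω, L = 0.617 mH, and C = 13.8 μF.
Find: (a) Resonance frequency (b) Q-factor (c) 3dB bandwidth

Step 1 — Resonance: ω₀ = 1/√(LC) = 1/√(0.000617·1.38e-05) = 1.084e+04 rad/s.
Step 2 — f₀ = ω₀/(2π) = 1725 Hz.
Step 3 — Parallel Q: Q = R/(ω₀L) = 1680/(1.084e+04·0.000617) = 251.3.
Step 4 — Bandwidth: Δω = ω₀/Q = 43.13 rad/s; BW = Δω/(2π) = 6.865 Hz.

(a) f₀ = 1725 Hz  (b) Q = 251.3  (c) BW = 6.865 Hz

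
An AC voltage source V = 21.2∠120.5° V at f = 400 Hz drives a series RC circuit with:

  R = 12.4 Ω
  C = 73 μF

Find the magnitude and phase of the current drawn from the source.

Step 1 — Angular frequency: ω = 2π·f = 2π·400 = 2513 rad/s.
Step 2 — Component impedances:
  R: Z = R = 12.4 Ω
  C: Z = 1/(jωC) = -j/(ω·C) = 0 - j5.451 Ω
Step 3 — Series combination: Z_total = R + C = 12.4 - j5.451 Ω = 13.55∠-23.7° Ω.
Step 4 — Source phasor: V = 21.2∠120.5° V = -10.76 + j18.27 V.
Step 5 — Ohm's law: I = V / Z_total = (-10.76 + j18.27) / (12.4 - j5.451) = -1.27 + j0.9149 A.
Step 6 — Convert to polar: |I| = 1.565 A, ∠I = 144.2°.

I = 1.565∠144.2° A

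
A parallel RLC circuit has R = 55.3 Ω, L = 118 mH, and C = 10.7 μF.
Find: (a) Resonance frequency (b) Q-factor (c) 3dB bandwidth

Step 1 — Resonance: ω₀ = 1/√(LC) = 1/√(0.118·1.07e-05) = 890 rad/s.
Step 2 — f₀ = ω₀/(2π) = 141.6 Hz.
Step 3 — Parallel Q: Q = R/(ω₀L) = 55.3/(890·0.118) = 0.5266.
Step 4 — Bandwidth: Δω = ω₀/Q = 1690 rad/s; BW = Δω/(2π) = 269 Hz.

(a) f₀ = 141.6 Hz  (b) Q = 0.5266  (c) BW = 269 Hz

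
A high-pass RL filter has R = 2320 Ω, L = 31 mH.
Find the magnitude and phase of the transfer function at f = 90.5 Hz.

Step 1 — Angular frequency: ω = 2π·90.5 = 568.6 rad/s.
Step 2 — Transfer function: H(jω) = jωL/(R + jωL).
Step 3 — Numerator jωL = j·17.63; denominator R + jωL = 2320 + j17.63.
Step 4 — H = 5.773e-05 + j0.007598.
Step 5 — Magnitude: |H| = 0.007598 (-42.4 dB); phase: φ = 89.6°.

|H| = 0.007598 (-42.4 dB), φ = 89.6°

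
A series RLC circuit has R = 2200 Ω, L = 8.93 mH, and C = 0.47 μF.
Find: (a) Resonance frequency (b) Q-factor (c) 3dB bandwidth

Step 1 — Resonance condition Im(Z)=0 gives ω₀ = 1/√(LC).
Step 2 — ω₀ = 1/√(0.00893·4.7e-07) = 1.544e+04 rad/s.
Step 3 — f₀ = ω₀/(2π) = 2457 Hz.
Step 4 — Series Q: Q = ω₀L/R = 1.544e+04·0.00893/2200 = 0.06265.
Step 5 — 3dB bandwidth: Δω = ω₀/Q = 2.464e+05 rad/s; BW = Δω/(2π) = 3.921e+04 Hz.

(a) f₀ = 2457 Hz  (b) Q = 0.06265  (c) BW = 3.921e+04 Hz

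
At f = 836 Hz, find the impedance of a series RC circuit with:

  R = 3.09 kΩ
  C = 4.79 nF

Step 1 — Angular frequency: ω = 2π·f = 2π·836 = 5253 rad/s.
Step 2 — Component impedances:
  R: Z = R = 3090 Ω
  C: Z = 1/(jωC) = -j/(ω·C) = 0 - j3.974e+04 Ω
Step 3 — Series combination: Z_total = R + C = 3090 - j3.974e+04 Ω = 3.986e+04∠-85.6° Ω.

Z = 3090 - j3.974e+04 Ω = 3.986e+04∠-85.6° Ω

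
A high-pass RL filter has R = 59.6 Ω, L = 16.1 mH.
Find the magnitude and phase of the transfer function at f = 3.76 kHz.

Step 1 — Angular frequency: ω = 2π·3760 = 2.362e+04 rad/s.
Step 2 — Transfer function: H(jω) = jωL/(R + jωL).
Step 3 — Numerator jωL = j·380.4; denominator R + jωL = 59.6 + j380.4.
Step 4 — H = 0.976 + j0.1529.
Step 5 — Magnitude: |H| = 0.9879 (-0.1 dB); phase: φ = 8.9°.

|H| = 0.9879 (-0.1 dB), φ = 8.9°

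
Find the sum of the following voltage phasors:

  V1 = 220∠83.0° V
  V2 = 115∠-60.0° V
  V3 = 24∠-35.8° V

Step 1 — Convert each phasor to rectangular form:
  V1 = 220·(cos(83.0°) + j·sin(83.0°)) = 26.81 + j218.4 V
  V2 = 115·(cos(-60.0°) + j·sin(-60.0°)) = 57.5 - j99.59 V
  V3 = 24·(cos(-35.8°) + j·sin(-35.8°)) = 19.47 - j14.04 V
Step 2 — Sum components: V_total = 103.8 + j104.7 V.
Step 3 — Convert to polar: |V_total| = 147.4 V, ∠V_total = 45.3°.

V_total = 147.4∠45.3° V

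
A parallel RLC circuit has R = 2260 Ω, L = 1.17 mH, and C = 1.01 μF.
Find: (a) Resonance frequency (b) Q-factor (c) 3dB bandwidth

Step 1 — Resonance: ω₀ = 1/√(LC) = 1/√(0.00117·1.01e-06) = 2.909e+04 rad/s.
Step 2 — f₀ = ω₀/(2π) = 4630 Hz.
Step 3 — Parallel Q: Q = R/(ω₀L) = 2260/(2.909e+04·0.00117) = 66.4.
Step 4 — Bandwidth: Δω = ω₀/Q = 438.1 rad/s; BW = Δω/(2π) = 69.73 Hz.

(a) f₀ = 4630 Hz  (b) Q = 66.4  (c) BW = 69.73 Hz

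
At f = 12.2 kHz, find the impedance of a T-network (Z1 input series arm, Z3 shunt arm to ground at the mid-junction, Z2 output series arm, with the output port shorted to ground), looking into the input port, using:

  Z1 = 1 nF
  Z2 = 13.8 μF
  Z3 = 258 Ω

Step 1 — Angular frequency: ω = 2π·f = 2π·1.22e+04 = 7.665e+04 rad/s.
Step 2 — Component impedances:
  Z1: Z = 1/(jωC) = -j/(ω·C) = 0 - j1.305e+04 Ω
  Z2: Z = 1/(jωC) = -j/(ω·C) = 0 - j0.9453 Ω
  Z3: Z = R = 258 Ω
Step 3 — With the output port shorted to ground, the output series arm Z2 runs from the junction to ground; the shunt arm Z3 also runs from the junction to ground. They appear in parallel: Z3 || Z2 = 0.003464 - j0.9453 Ω.
Step 4 — Series with input arm Z1: Z_in = Z1 + (Z3 || Z2) = 0.003464 - j1.305e+04 Ω = 1.305e+04∠-90.0° Ω.

Z = 0.003464 - j1.305e+04 Ω = 1.305e+04∠-90.0° Ω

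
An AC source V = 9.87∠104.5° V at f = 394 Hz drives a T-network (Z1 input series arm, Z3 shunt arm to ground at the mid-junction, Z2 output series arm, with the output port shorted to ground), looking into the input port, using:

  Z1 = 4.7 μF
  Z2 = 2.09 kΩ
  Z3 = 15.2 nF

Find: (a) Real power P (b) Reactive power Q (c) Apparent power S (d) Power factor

Step 1 — Angular frequency: ω = 2π·f = 2π·394 = 2476 rad/s.
Step 2 — Component impedances:
  Z1: Z = 1/(jωC) = -j/(ω·C) = 0 - j85.95 Ω
  Z2: Z = R = 2090 Ω
  Z3: Z = 1/(jωC) = -j/(ω·C) = 0 - j2.658e+04 Ω
Step 3 — With the output port shorted to ground, the output series arm Z2 runs from the junction to ground; the shunt arm Z3 also runs from the junction to ground. They appear in parallel: Z3 || Z2 = 2077 - j163.4 Ω.
Step 4 — Series with input arm Z1: Z_in = Z1 + (Z3 || Z2) = 2077 - j249.3 Ω = 2092∠-6.8° Ω.
Step 5 — Source phasor: V = 9.87∠104.5° V = -2.471 + j9.556 V.
Step 6 — Current: I = V / Z = -0.001717 + j0.004394 A = 0.004718∠111.3° A.
Step 7 — Complex power: S = V·I* = 0.04623 - j0.005549 VA.
Step 8 — Real power: P = Re(S) = 0.04623 W.
Step 9 — Reactive power: Q = Im(S) = -0.005549 VAR.
Step 10 — Apparent power: |S| = 0.04657 VA.
Step 11 — Power factor: PF = P/|S| = 0.9929 (leading).

(a) P = 0.04623 W  (b) Q = -0.005549 VAR  (c) S = 0.04657 VA  (d) PF = 0.9929 (leading)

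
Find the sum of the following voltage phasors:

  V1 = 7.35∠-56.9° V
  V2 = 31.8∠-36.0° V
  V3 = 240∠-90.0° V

Step 1 — Convert each phasor to rectangular form:
  V1 = 7.35·(cos(-56.9°) + j·sin(-56.9°)) = 4.014 - j6.157 V
  V2 = 31.8·(cos(-36.0°) + j·sin(-36.0°)) = 25.73 - j18.69 V
  V3 = 240·(cos(-90.0°) + j·sin(-90.0°)) = 0 - j240 V
Step 2 — Sum components: V_total = 29.74 - j264.8 V.
Step 3 — Convert to polar: |V_total| = 266.5 V, ∠V_total = -83.6°.

V_total = 266.5∠-83.6° V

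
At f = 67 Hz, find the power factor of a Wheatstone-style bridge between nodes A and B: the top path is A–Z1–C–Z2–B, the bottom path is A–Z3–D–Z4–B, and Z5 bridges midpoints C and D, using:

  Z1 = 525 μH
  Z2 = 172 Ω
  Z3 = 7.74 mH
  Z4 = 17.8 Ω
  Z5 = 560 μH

Step 1 — Angular frequency: ω = 2π·f = 2π·67 = 421 rad/s.
Step 2 — Component impedances:
  Z1: Z = jωL = j·421·0.000525 = 0 + j0.221 Ω
  Z2: Z = R = 172 Ω
  Z3: Z = jωL = j·421·0.00774 = 0 + j3.258 Ω
  Z4: Z = R = 17.8 Ω
  Z5: Z = jωL = j·421·0.00056 = 0 + j0.2357 Ω
Step 3 — Bridge requires nodal analysis (the Z5 bridge couples midpoints C and D, so the two paths cannot be reduced to a simple series/parallel combination). Setting node B to ground and injecting 1 A at node A, the 3-node admittance system at A, C, D solves to V_A = Z_AB = 16.13 + j0.3638 Ω = 16.13∠1.3° Ω.
Step 4 — Power factor: PF = cos(φ) = Re(Z)/|Z| = 16.1308/16.1349 = 0.9997.
Step 5 — Type: Im(Z) = 0.3638 ⇒ lagging (phase φ = 1.3°).

PF = 0.9997 (lagging, φ = 1.3°)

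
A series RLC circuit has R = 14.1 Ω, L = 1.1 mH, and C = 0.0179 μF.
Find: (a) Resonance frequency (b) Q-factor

Step 1 — Resonance condition Im(Z)=0 gives ω₀ = 1/√(LC).
Step 2 — ω₀ = 1/√(0.0011·1.79e-08) = 2.254e+05 rad/s.
Step 3 — f₀ = ω₀/(2π) = 3.587e+04 Hz.
Step 4 — Series Q: Q = ω₀L/R = 2.254e+05·0.0011/14.1 = 17.58.

(a) f₀ = 3.587e+04 Hz  (b) Q = 17.58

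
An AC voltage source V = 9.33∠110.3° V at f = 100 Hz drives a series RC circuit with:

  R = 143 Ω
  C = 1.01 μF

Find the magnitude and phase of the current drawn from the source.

Step 1 — Angular frequency: ω = 2π·f = 2π·100 = 628.3 rad/s.
Step 2 — Component impedances:
  R: Z = R = 143 Ω
  C: Z = 1/(jωC) = -j/(ω·C) = 0 - j1576 Ω
Step 3 — Series combination: Z_total = R + C = 143 - j1576 Ω = 1582∠-84.8° Ω.
Step 4 — Source phasor: V = 9.33∠110.3° V = -3.237 + j8.751 V.
Step 5 — Ohm's law: I = V / Z_total = (-3.237 + j8.751) / (143 - j1576) = -0.005693 - j0.001538 A.
Step 6 — Convert to polar: |I| = 0.005897 A, ∠I = -164.9°.

I = 0.005897∠-164.9° A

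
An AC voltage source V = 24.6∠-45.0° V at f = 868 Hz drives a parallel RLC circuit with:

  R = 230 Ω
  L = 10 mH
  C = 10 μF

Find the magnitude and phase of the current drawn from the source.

Step 1 — Angular frequency: ω = 2π·f = 2π·868 = 5454 rad/s.
Step 2 — Component impedances:
  R: Z = R = 230 Ω
  L: Z = jωL = j·5454·0.01 = 0 + j54.54 Ω
  C: Z = 1/(jωC) = -j/(ω·C) = 0 - j18.34 Ω
Step 3 — Parallel combination: 1/Z_total = 1/R + 1/L + 1/C; Z_total = 3.27 - j27.23 Ω = 27.43∠-83.2° Ω.
Step 4 — Source phasor: V = 24.6∠-45.0° V = 17.39 - j17.39 V.
Step 5 — Ohm's law: I = V / Z_total = (17.39 - j17.39) / (3.27 - j27.23) = 0.7054 + j0.5541 A.
Step 6 — Convert to polar: |I| = 0.897 A, ∠I = 38.2°.

I = 0.897∠38.2° A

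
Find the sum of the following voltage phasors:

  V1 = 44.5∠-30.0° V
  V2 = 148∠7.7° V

Step 1 — Convert each phasor to rectangular form:
  V1 = 44.5·(cos(-30.0°) + j·sin(-30.0°)) = 38.54 - j22.25 V
  V2 = 148·(cos(7.7°) + j·sin(7.7°)) = 146.7 + j19.83 V
Step 2 — Sum components: V_total = 185.2 - j2.42 V.
Step 3 — Convert to polar: |V_total| = 185.2 V, ∠V_total = -0.7°.

V_total = 185.2∠-0.7° V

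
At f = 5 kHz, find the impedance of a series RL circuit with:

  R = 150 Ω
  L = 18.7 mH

Step 1 — Angular frequency: ω = 2π·f = 2π·5000 = 3.142e+04 rad/s.
Step 2 — Component impedances:
  R: Z = R = 150 Ω
  L: Z = jωL = j·3.142e+04·0.0187 = 0 + j587.5 Ω
Step 3 — Series combination: Z_total = R + L = 150 + j587.5 Ω = 606.3∠75.7° Ω.

Z = 150 + j587.5 Ω = 606.3∠75.7° Ω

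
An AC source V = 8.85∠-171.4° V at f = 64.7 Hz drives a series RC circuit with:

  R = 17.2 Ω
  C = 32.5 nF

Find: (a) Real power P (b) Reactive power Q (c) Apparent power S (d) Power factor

Step 1 — Angular frequency: ω = 2π·f = 2π·64.7 = 406.5 rad/s.
Step 2 — Component impedances:
  R: Z = R = 17.2 Ω
  C: Z = 1/(jωC) = -j/(ω·C) = 0 - j7.569e+04 Ω
Step 3 — Series combination: Z_total = R + C = 17.2 - j7.569e+04 Ω = 7.569e+04∠-90.0° Ω.
Step 4 — Source phasor: V = 8.85∠-171.4° V = -8.75 - j1.323 V.
Step 5 — Current: I = V / Z = 1.746e-05 - j0.0001156 A = 0.0001169∠-81.4° A.
Step 6 — Complex power: S = V·I* = 2.352e-07 - j0.001035 VA.
Step 7 — Real power: P = Re(S) = 2.352e-07 W.
Step 8 — Reactive power: Q = Im(S) = -0.001035 VAR.
Step 9 — Apparent power: |S| = 0.001035 VA.
Step 10 — Power factor: PF = P/|S| = 0.0002272 (leading).

(a) P = 2.352e-07 W  (b) Q = -0.001035 VAR  (c) S = 0.001035 VA  (d) PF = 0.0002272 (leading)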